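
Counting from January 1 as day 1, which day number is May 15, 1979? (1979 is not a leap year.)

Days in months before May: 31 + 28 + 31 + 30 = 120.
Plus 15 days into May → day 135.

135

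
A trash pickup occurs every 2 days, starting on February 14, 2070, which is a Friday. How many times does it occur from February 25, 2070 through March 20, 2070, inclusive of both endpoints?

Occurrences land 2·i days after February 14, 2070 for i = 0, 1, 2, …
February 25, 2070 is 11 days after the start; 11 ÷ 2 = 5 remainder 1; since the remainder is 1, round up to i = 6. First occurrence in the window: #7 on February 26, 2070 (6×2 = 12 days in).
March 20, 2070 is 34 days after the start; 34 ÷ 2 = 17 remainder 0. Last occurrence in the window: #18 on March 20, 2070.
Occurrences #7 through #18: 12 in total.

12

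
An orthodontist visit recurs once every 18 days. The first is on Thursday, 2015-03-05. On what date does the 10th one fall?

2015-08-14

The 10th occurrence is 9 intervals after the first: 9 × 18 = 162 days after 2015-03-05.
March has 31 days — 26 days to the end of March leaves 136.
April has 30 days (106 left).
May has 31 days (75 left).
June has 30 days (45 left).
July has 31 days (14 left).
14 days into August → 2015-08-14.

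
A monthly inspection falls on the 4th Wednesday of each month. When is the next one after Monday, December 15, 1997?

December 24, 1997

December 1997 starts on a Monday; its first Wednesday is the 3rd, so the 4th Wednesday is the 24th — December 24, 1997.
December 24, 1997 is after December 15, 1997, so that is the next one.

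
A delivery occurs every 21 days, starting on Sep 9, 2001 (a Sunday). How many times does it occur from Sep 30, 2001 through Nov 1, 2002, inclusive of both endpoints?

Occurrences land 21·i days after Sep 9, 2001 for i = 0, 1, 2, …
Sep 30, 2001 is 21 days after the start; 21 ÷ 21 = 1 remainder 0. First occurrence in the window: #2 on Sep 30, 2001 (1×21 = 21 days in).
Nov 1, 2002 is 418 days after the start; 418 ÷ 21 = 19 remainder 19. Last occurrence in the window: #20 on Oct 13, 2002.
Occurrences #2 through #20: 19 in total.

19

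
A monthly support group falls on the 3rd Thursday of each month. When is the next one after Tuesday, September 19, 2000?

September 21, 2000

September 2000 starts on a Friday; its first Thursday is the 7th, so the 3rd Thursday is the 21st — September 21, 2000.
September 21, 2000 is after September 19, 2000, so that is the next one.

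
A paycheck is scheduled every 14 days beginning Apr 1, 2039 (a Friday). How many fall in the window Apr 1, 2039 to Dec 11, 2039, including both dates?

Occurrences land 14·i days after Apr 1, 2039 for i = 0, 1, 2, …
The window opens on the start date, so the first occurrence inside is #1 on Apr 1, 2039.
Dec 11, 2039 is 254 days after the start; 254 ÷ 14 = 18 remainder 2. Last occurrence in the window: #19 on Dec 9, 2039.
Occurrences #1 through #19: 19 in total.

19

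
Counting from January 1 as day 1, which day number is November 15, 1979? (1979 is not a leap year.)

319

Days in months before November: 31 + 28 + 31 + 30 + 31 + 30 + 31 + 31 + 30 + 31 = 304.
Plus 15 days into November → day 319.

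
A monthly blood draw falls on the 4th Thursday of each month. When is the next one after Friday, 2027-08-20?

August 2027 starts on a Sunday; its first Thursday is the 5th, so the 4th Thursday is the 26th — 2027-08-26.
2027-08-26 is after 2027-08-20, so that is the next one.

2027-08-26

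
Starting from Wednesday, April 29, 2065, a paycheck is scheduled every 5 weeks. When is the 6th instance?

The 6th occurrence is 5 intervals after the first: 5 × 35 = 175 days after April 29, 2065.
April has 30 days — 1 day to the end of April leaves 174.
May has 31 days (143 left).
June has 30 days (113 left).
July has 31 days (82 left).
August has 31 days (51 left).
September has 30 days (21 left).
21 days into October → October 21, 2065.

October 21, 2065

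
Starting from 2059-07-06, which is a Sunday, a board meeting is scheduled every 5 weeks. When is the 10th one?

2060-05-16

The 10th occurrence is 9 intervals after the first: 9 × 35 = 315 days after 2059-07-06.
July has 31 days — 25 days to the end of July leaves 290.
August has 31 days (259 left).
September has 30 days (229 left).
October has 31 days (198 left).
November has 30 days (168 left).
December has 31 days (137 left).
January has 31 days (106 left).
February has 29 days (77 left).
March has 31 days (46 left).
April has 30 days (16 left).
16 days into May → 2060-05-16.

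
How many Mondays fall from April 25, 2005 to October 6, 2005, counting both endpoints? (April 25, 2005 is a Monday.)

April 25, 2005 is a Monday; the first Monday on or after it is April 25, 2005.
From April 25, 2005 to October 6, 2005: 5 + 31 + 30 + 31 + 31 + 30 + 6 = 164 days (rest of April, May, June, July, August, September, October).
164 ÷ 7 = 23 full weeks with remainder 3, so 23 more Mondays after the first → 24.

24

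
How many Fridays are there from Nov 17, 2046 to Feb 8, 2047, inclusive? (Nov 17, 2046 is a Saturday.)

12

Nov 17, 2046 is a Saturday; the first Friday on or after it is Nov 23, 2046 (6 days later).
From Nov 23, 2046 to Feb 8, 2047: 7 + 31 + 31 + 8 = 77 days (rest of Nov, Dec, Jan, Feb).
77 ÷ 7 = 11 full weeks with remainder 0, so 11 more Fridays after the first → 12.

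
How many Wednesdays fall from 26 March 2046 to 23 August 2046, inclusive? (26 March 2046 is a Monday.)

26 March 2046 is a Monday; the first Wednesday on or after it is 28 March 2046 (2 days later).
From 28 March 2046 to 23 August 2046: 3 + 30 + 31 + 30 + 31 + 23 = 148 days (rest of March, April, May, June, July, August).
148 ÷ 7 = 21 full weeks with remainder 1, so 21 more Wednesdays after the first → 22.

22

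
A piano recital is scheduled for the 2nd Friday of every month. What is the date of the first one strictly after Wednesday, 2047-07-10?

2047-07-12

July 2047 starts on a Monday; its first Friday is the 5th, so the 2nd Friday is the 12th — 2047-07-12.
2047-07-12 is after 2047-07-10, so that is the next one.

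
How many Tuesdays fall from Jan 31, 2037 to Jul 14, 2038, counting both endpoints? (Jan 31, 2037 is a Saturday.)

Jan 31, 2037 is a Saturday; the first Tuesday on or after it is Feb 3, 2037 (3 days later).
From Feb 3, 2037 to Jul 14, 2038: 331 + 195 = 526 days (rest of 2037, to Jul 14, 2038 in 2038).
526 ÷ 7 = 75 full weeks with remainder 1, so 75 more Tuesdays after the first → 76.

76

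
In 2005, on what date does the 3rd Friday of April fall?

15 April 2005

The first Friday of April 2005 is April 1.
The 3rd Friday is 2 weeks later: 1 + 14 = 15.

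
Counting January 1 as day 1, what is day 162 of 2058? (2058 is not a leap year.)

Jan has 31 days (162 − 31 = 131 remain).
Feb has 28 days (131 − 28 = 103 remain).
Mar has 31 days (103 − 31 = 72 remain).
Apr has 30 days (72 − 30 = 42 remain).
May has 31 days (42 − 31 = 11 remain).
11 into Jun → Jun 11.

Jun 11, 2058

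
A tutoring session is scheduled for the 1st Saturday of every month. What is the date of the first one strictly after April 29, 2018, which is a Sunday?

May 5, 2018

April 2018 starts on a Sunday, so its 1st Saturday is April 7, 2018 (6 days in).
That is not after April 29, 2018, so look at May 2018.
May 2018 starts on a Tuesday, so its 1st Saturday is May 5, 2018 (4 days in).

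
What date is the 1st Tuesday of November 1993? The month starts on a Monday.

2 November 1993

November 1993 begins on a Monday, so the first Tuesday is November 2 (1 day later).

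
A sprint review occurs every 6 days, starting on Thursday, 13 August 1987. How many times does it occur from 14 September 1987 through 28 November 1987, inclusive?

Occurrences land 6·i days after 13 August 1987 for i = 0, 1, 2, …
14 September 1987 is 32 days after the start; 32 ÷ 6 = 5 remainder 2; since the remainder is 2, round up to i = 6. First occurrence in the window: #7 on 18 September 1987 (6×6 = 36 days in).
28 November 1987 is 107 days after the start; 107 ÷ 6 = 17 remainder 5. Last occurrence in the window: #18 on 23 November 1987.
Occurrences #7 through #18: 12 in total.

12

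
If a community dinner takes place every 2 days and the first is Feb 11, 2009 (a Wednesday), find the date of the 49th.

The 49th occurrence is 48 intervals after the first: 48 × 2 = 96 days after Feb 11, 2009.
Feb has 28 days — 17 days to the end of Feb leaves 79.
Mar has 31 days (48 left).
Apr has 30 days (18 left).
18 days into May → May 18, 2009.

May 18, 2009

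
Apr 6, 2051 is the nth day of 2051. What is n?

96

Days in months before Apr: 31 + 28 + 31 = 90.
Plus 6 days into Apr → day 96.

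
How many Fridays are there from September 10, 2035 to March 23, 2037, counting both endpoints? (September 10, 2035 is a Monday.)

80

September 10, 2035 is a Monday; the first Friday on or after it is September 14, 2035 (4 days later).
From September 14, 2035 to March 23, 2037: 108 + 366 + 82 = 556 days (rest of 2035, 2036, to March 23, 2037 in 2037).
556 ÷ 7 = 79 full weeks with remainder 3, so 79 more Fridays after the first → 80.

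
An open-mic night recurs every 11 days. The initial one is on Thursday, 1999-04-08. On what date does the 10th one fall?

The 10th occurrence is 9 intervals after the first: 9 × 11 = 99 days after 1999-04-08.
April has 30 days — 22 days to the end of April leaves 77.
May has 31 days (46 left).
June has 30 days (16 left).
16 days into July → 1999-07-16.

1999-07-16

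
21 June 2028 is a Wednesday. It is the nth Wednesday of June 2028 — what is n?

3rd

Day 21 falls in week ⌈21/7⌉ of the month.
Days 1–7 hold the 1st Wednesday, 8–14 the 2nd, 15–21 the 3rd, 22–28 the 4th, 29–31 the 5th.
21 is in the range for the 3rd.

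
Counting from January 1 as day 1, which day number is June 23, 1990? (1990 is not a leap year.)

Days in months before June: 31 + 28 + 31 + 30 + 31 = 151.
Plus 23 days into June → day 174.

174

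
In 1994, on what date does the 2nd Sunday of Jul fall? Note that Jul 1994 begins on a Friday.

Jul 10, 1994

Jul 1994 begins on a Friday, so the first Sunday is Jul 3 (2 days later).
The 2nd Sunday is 1 weeks later: 3 + 7 = 10.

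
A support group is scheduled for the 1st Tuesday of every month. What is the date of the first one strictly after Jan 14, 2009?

Feb 3, 2009

Jan 2009 starts on a Thursday, so its 1st Tuesday is Jan 6, 2009 (5 days in).
That is not after Jan 14, 2009, so look at Feb 2009.
Feb 2009 starts on a Sunday, so its 1st Tuesday is Feb 3, 2009 (2 days in).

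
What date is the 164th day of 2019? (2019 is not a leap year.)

January has 31 days (164 − 31 = 133 remain).
February has 28 days (133 − 28 = 105 remain).
March has 31 days (105 − 31 = 74 remain).
April has 30 days (74 − 30 = 44 remain).
May has 31 days (44 − 31 = 13 remain).
13 into June → June 13.

2019-06-13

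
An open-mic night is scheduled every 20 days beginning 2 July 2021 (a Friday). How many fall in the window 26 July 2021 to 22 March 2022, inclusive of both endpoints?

Occurrences land 20·i days after 2 July 2021 for i = 0, 1, 2, …
26 July 2021 is 24 days after the start; 24 ÷ 20 = 1 remainder 4; since the remainder is 4, round up to i = 2. First occurrence in the window: #3 on 11 August 2021 (2×20 = 40 days in).
22 March 2022 is 263 days after the start; 263 ÷ 20 = 13 remainder 3. Last occurrence in the window: #14 on 19 March 2022.
Occurrences #3 through #14: 12 in total.

12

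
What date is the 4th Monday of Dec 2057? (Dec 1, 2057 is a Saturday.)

Dec 24, 2057

Dec 2057 begins on a Saturday, so the first Monday is Dec 3 (2 days later).
The 4th Monday is 3 weeks later: 3 + 21 = 24.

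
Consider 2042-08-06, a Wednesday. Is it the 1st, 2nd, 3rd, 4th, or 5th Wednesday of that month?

1st

Day 6 falls in week ⌈6/7⌉ of the month.
Days 1–7 hold the 1st Wednesday, 8–14 the 2nd, 15–21 the 3rd, 22–28 the 4th, 29–31 the 5th.
6 is in the range for the 1st.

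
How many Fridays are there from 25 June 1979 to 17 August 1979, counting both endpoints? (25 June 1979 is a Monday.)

25 June 1979 is a Monday; the first Friday on or after it is 29 June 1979 (4 days later).
From 29 June 1979 to 17 August 1979: 1 + 31 + 17 = 49 days (rest of June, July, August).
49 ÷ 7 = 7 full weeks with remainder 0, so 7 more Fridays after the first → 8.

8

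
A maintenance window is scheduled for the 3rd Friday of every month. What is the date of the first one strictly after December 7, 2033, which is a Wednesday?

December 16, 2033

December 2033 starts on a Thursday; its first Friday is the 2nd, so the 3rd Friday is the 16th — December 16, 2033.
December 16, 2033 is after December 7, 2033, so that is the next one.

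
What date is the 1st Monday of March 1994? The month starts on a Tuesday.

1994-03-07

March 1994 begins on a Tuesday, so the first Monday is March 7 (6 days later).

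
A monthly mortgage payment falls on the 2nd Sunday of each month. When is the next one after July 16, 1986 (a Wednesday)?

August 10, 1986

July 1986 starts on a Tuesday; its first Sunday is the 6th, so the 2nd Sunday is the 13th — July 13, 1986.
That is not after July 16, 1986, so look at August 1986.
August 1986 starts on a Friday; its first Sunday is the 3rd, so the 2nd Sunday is the 10th — August 10, 1986.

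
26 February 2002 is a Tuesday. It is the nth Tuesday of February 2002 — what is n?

Day 26 falls in week ⌈26/7⌉ of the month.
Days 1–7 hold the 1st Tuesday, 8–14 the 2nd, 15–21 the 3rd, 22–28 the 4th, 29–31 the 5th.
26 is in the range for the 4th.

4th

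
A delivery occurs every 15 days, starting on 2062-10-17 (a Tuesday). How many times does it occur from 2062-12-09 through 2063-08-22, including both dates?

17

Occurrences land 15·i days after 2062-10-17 for i = 0, 1, 2, …
2062-12-09 is 53 days after the start; 53 ÷ 15 = 3 remainder 8; since the remainder is 8, round up to i = 4. First occurrence in the window: #5 on 2062-12-16 (4×15 = 60 days in).
2063-08-22 is 309 days after the start; 309 ÷ 15 = 20 remainder 9. Last occurrence in the window: #21 on 2063-08-13.
Occurrences #5 through #21: 17 in total.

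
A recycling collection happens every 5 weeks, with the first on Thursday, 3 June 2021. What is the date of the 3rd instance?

The 3rd occurrence is 2 intervals after the first: 2 × 35 = 70 days after 3 June 2021.
June has 30 days — 27 days to the end of June leaves 43.
July has 31 days (12 left).
12 days into August → 12 August 2021.

12 August 2021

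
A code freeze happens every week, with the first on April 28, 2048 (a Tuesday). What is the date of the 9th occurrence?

June 23, 2048

The 9th occurrence is 8 intervals after the first: 8 × 7 = 56 days after April 28, 2048.
April has 30 days — 2 days to the end of April leaves 54.
May has 31 days (23 left).
23 days into June → June 23, 2048.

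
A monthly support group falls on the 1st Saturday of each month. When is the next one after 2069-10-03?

October 2069 starts on a Tuesday, so its 1st Saturday is 2069-10-05 (4 days in).
2069-10-05 is after 2069-10-03, so that is the next one.

2069-10-05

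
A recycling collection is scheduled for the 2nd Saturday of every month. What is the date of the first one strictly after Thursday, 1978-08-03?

August 1978 starts on a Tuesday; its first Saturday is the 5th, so the 2nd Saturday is the 12th — 1978-08-12.
1978-08-12 is after 1978-08-03, so that is the next one.

1978-08-12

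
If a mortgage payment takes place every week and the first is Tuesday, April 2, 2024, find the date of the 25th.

The 25th occurrence is 24 intervals after the first: 24 × 7 = 168 days after April 2, 2024.
April has 30 days — 28 days to the end of April leaves 140.
May has 31 days (109 left).
June has 30 days (79 left).
July has 31 days (48 left).
August has 31 days (17 left).
17 days into September → September 17, 2024.

September 17, 2024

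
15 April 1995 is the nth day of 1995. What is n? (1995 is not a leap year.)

105

Days in months before April: 31 + 28 + 31 = 90.
Plus 15 days into April → day 105.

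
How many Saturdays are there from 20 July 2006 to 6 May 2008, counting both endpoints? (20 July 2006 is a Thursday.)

94

20 July 2006 is a Thursday; the first Saturday on or after it is 22 July 2006 (2 days later).
From 22 July 2006 to 6 May 2008: 162 + 365 + 127 = 654 days (rest of 2006, 2007, to 6 May 2008 in 2008).
654 ÷ 7 = 93 full weeks with remainder 3, so 93 more Saturdays after the first → 94.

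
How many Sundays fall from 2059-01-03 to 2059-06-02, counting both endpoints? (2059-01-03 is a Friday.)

2059-01-03 is a Friday; the first Sunday on or after it is 2059-01-05 (2 days later).
From 2059-01-05 to 2059-06-02: 26 + 28 + 31 + 30 + 31 + 2 = 148 days (rest of January, February, March, April, May, June).
148 ÷ 7 = 21 full weeks with remainder 1, so 21 more Sundays after the first → 22.

22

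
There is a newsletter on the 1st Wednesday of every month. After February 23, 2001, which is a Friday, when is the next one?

March 7, 2001

February 2001 starts on a Thursday, so its 1st Wednesday is February 7, 2001 (6 days in).
That is not after February 23, 2001, so look at March 2001.
March 2001 starts on a Thursday, so its 1st Wednesday is March 7, 2001 (6 days in).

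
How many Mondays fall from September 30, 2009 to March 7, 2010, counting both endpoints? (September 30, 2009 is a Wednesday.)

22

September 30, 2009 is a Wednesday; the first Monday on or after it is October 5, 2009 (5 days later).
From October 5, 2009 to March 7, 2010: 26 + 30 + 31 + 31 + 28 + 7 = 153 days (rest of October, November, December, January, February, March).
153 ÷ 7 = 21 full weeks with remainder 6, so 21 more Mondays after the first → 22.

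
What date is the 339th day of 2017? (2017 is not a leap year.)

Jan has 31 days (339 − 31 = 308 remain).
Feb has 28 days (308 − 28 = 280 remain).
Mar has 31 days (280 − 31 = 249 remain).
Apr has 30 days (249 − 30 = 219 remain).
May has 31 days (219 − 31 = 188 remain).
Jun has 30 days (188 − 30 = 158 remain).
Jul has 31 days (158 − 31 = 127 remain).
Aug has 31 days (127 − 31 = 96 remain).
Sep has 30 days (96 − 30 = 66 remain).
Oct has 31 days (66 − 31 = 35 remain).
Nov has 30 days (35 − 30 = 5 remain).
5 into Dec → Dec 5.

Dec 5, 2017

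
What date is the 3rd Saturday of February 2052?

February 17, 2052

The first Saturday of February 2052 is February 3.
The 3rd Saturday is 2 weeks later: 3 + 14 = 17.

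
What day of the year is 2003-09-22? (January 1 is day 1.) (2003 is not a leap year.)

265

Days in months before September: 31 + 28 + 31 + 30 + 31 + 30 + 31 + 31 = 243.
Plus 22 days into September → day 265.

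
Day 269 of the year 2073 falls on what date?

2073-09-26

January has 31 days (269 − 31 = 238 remain).
February has 28 days (238 − 28 = 210 remain).
March has 31 days (210 − 31 = 179 remain).
April has 30 days (179 − 30 = 149 remain).
May has 31 days (149 − 31 = 118 remain).
June has 30 days (118 − 30 = 88 remain).
July has 31 days (88 − 31 = 57 remain).
August has 31 days (57 − 31 = 26 remain).
26 into September → September 26.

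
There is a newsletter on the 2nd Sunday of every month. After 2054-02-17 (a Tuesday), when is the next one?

2054-03-08

February 2054 starts on a Sunday; its first Sunday is the 1st, so the 2nd Sunday is the 8th — 2054-02-08.
That is not after 2054-02-17, so look at March 2054.
March 2054 starts on a Sunday; its first Sunday is the 1st, so the 2nd Sunday is the 8th — 2054-03-08.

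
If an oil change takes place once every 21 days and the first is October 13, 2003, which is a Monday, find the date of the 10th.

April 19, 2004

The 10th occurrence is 9 intervals after the first: 9 × 21 = 189 days after October 13, 2003.
October has 31 days — 18 days to the end of October leaves 171.
November has 30 days (141 left).
December has 31 days (110 left).
January has 31 days (79 left).
February has 29 days (50 left).
March has 31 days (19 left).
19 days into April → April 19, 2004.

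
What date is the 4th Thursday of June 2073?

June 22, 2073

The first Thursday of June 2073 is June 1.
The 4th Thursday is 3 weeks later: 1 + 21 = 22.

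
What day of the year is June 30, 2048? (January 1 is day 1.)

Days in months before June: 31 + 29 + 31 + 30 + 31 = 152.
Plus 30 days into June → day 182.

182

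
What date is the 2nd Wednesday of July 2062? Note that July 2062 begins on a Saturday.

July 12, 2062

July 2062 begins on a Saturday, so the first Wednesday is July 5 (4 days later).
The 2nd Wednesday is 1 weeks later: 5 + 7 = 12.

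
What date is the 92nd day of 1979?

January has 31 days (92 − 31 = 61 remain).
February has 28 days (61 − 28 = 33 remain).
March has 31 days (33 − 31 = 2 remain).
2 into April → April 2.

2 April 1979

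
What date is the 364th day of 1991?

1991-12-30

January has 31 days (364 − 31 = 333 remain).
February has 28 days (333 − 28 = 305 remain).
March has 31 days (305 − 31 = 274 remain).
April has 30 days (274 − 30 = 244 remain).
May has 31 days (244 − 31 = 213 remain).
June has 30 days (213 − 30 = 183 remain).
July has 31 days (183 − 31 = 152 remain).
August has 31 days (152 − 31 = 121 remain).
September has 30 days (121 − 30 = 91 remain).
October has 31 days (91 − 31 = 60 remain).
November has 30 days (60 − 30 = 30 remain).
30 into December → December 30.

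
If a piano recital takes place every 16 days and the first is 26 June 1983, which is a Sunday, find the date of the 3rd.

28 July 1983

The 3rd occurrence is 2 intervals after the first: 2 × 16 = 32 days after 26 June 1983.
June has 30 days — 4 days to the end of June leaves 28.
28 days into July → 28 July 1983.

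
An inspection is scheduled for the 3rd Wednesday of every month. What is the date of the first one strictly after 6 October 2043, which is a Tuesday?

October 2043 starts on a Thursday; its first Wednesday is the 7th, so the 3rd Wednesday is the 21st — 21 October 2043.
21 October 2043 is after 6 October 2043, so that is the next one.

21 October 2043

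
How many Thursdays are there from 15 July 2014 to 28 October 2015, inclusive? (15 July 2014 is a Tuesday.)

15 July 2014 is a Tuesday; the first Thursday on or after it is 17 July 2014 (2 days later).
From 17 July 2014 to 28 October 2015: 167 + 301 = 468 days (rest of 2014, to 28 October 2015 in 2015).
468 ÷ 7 = 66 full weeks with remainder 6, so 66 more Thursdays after the first → 67.

67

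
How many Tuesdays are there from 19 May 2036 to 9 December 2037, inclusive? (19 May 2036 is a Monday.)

82

19 May 2036 is a Monday; the first Tuesday on or after it is 20 May 2036 (1 day later).
From 20 May 2036 to 9 December 2037: 225 + 343 = 568 days (rest of 2036, to 9 December 2037 in 2037).
568 ÷ 7 = 81 full weeks with remainder 1, so 81 more Tuesdays after the first → 82.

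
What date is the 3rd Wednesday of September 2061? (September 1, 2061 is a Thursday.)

September 21, 2061

September 2061 begins on a Thursday, so the first Wednesday is September 7 (6 days later).
The 3rd Wednesday is 2 weeks later: 7 + 14 = 21.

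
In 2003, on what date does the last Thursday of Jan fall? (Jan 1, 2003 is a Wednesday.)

Jan 2003 begins on a Wednesday, so the first Thursday is Jan 2 (1 day later).
Jan 2003 has 31 days. Adding weeks: 2, 9, 16, 23, 30 — the last one ≤ 31 is the 30th.

Jan 30, 2003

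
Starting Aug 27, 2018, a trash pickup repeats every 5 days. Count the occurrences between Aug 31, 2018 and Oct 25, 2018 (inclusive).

11

Occurrences land 5·i days after Aug 27, 2018 for i = 0, 1, 2, …
Aug 31, 2018 is 4 days after the start; 4 ÷ 5 = 0 remainder 4; since the remainder is 4, round up to i = 1. First occurrence in the window: #2 on Sep 1, 2018 (1×5 = 5 days in).
Oct 25, 2018 is 59 days after the start; 59 ÷ 5 = 11 remainder 4. Last occurrence in the window: #12 on Oct 21, 2018.
Occurrences #2 through #12: 11 in total.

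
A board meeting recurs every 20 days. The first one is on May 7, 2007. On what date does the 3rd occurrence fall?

June 16, 2007

The 3rd occurrence is 2 intervals after the first: 2 × 20 = 40 days after May 7, 2007.
May has 31 days — 24 days to the end of May leaves 16.
16 days into June → June 16, 2007.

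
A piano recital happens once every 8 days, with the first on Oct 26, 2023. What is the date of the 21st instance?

The 21st occurrence is 20 intervals after the first: 20 × 8 = 160 days after Oct 26, 2023.
Oct has 31 days — 5 days to the end of Oct leaves 155.
Nov has 30 days (125 left).
Dec has 31 days (94 left).
Jan has 31 days (63 left).
Feb has 29 days (34 left).
Mar has 31 days (3 left).
3 days into Apr → Apr 3, 2024.

Apr 3, 2024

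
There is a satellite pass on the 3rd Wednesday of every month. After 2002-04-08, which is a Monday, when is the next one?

April 2002 starts on a Monday; its first Wednesday is the 3rd, so the 3rd Wednesday is the 17th — 2002-04-17.
2002-04-17 is after 2002-04-08, so that is the next one.

2002-04-17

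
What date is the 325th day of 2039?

21 November 2039

January has 31 days (325 − 31 = 294 remain).
February has 28 days (294 − 28 = 266 remain).
March has 31 days (266 − 31 = 235 remain).
April has 30 days (235 − 30 = 205 remain).
May has 31 days (205 − 31 = 174 remain).
June has 30 days (174 − 30 = 144 remain).
July has 31 days (144 − 31 = 113 remain).
August has 31 days (113 − 31 = 82 remain).
September has 30 days (82 − 30 = 52 remain).
October has 31 days (52 − 31 = 21 remain).
21 into November → November 21.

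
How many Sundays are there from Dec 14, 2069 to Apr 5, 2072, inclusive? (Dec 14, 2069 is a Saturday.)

Dec 14, 2069 is a Saturday; the first Sunday on or after it is Dec 15, 2069 (1 day later).
From Dec 15, 2069 to Apr 5, 2072: 16 + 365 + 365 + 96 = 842 days (rest of 2069, 2070, 2071, to Apr 5, 2072 in 2072).
842 ÷ 7 = 120 full weeks with remainder 2, so 120 more Sundays after the first → 121.

121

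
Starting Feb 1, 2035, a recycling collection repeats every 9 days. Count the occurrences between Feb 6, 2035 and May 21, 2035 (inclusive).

12

Occurrences land 9·i days after Feb 1, 2035 for i = 0, 1, 2, …
Feb 6, 2035 is 5 days after the start; 5 ÷ 9 = 0 remainder 5; since the remainder is 5, round up to i = 1. First occurrence in the window: #2 on Feb 10, 2035 (1×9 = 9 days in).
May 21, 2035 is 109 days after the start; 109 ÷ 9 = 12 remainder 1. Last occurrence in the window: #13 on May 20, 2035.
Occurrences #2 through #13: 12 in total.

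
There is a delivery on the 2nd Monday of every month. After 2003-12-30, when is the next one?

2004-01-12

December 2003 starts on a Monday; its first Monday is the 1st, so the 2nd Monday is the 8th — 2003-12-08.
That is not after 2003-12-30, so look at January 2004.
January 2004 starts on a Thursday; its first Monday is the 5th, so the 2nd Monday is the 12th — 2004-01-12.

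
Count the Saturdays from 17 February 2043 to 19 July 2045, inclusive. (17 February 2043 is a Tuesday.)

17 February 2043 is a Tuesday; the first Saturday on or after it is 21 February 2043 (4 days later).
From 21 February 2043 to 19 July 2045: 313 + 366 + 200 = 879 days (rest of 2043, 2044, to 19 July 2045 in 2045).
879 ÷ 7 = 125 full weeks with remainder 4, so 125 more Saturdays after the first → 126.

126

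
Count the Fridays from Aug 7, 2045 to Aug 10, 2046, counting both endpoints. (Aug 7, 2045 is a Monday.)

Aug 7, 2045 is a Monday; the first Friday on or after it is Aug 11, 2045 (4 days later).
From Aug 11, 2045 to Aug 10, 2046: 142 + 222 = 364 days (rest of 2045, to Aug 10, 2046 in 2046).
364 ÷ 7 = 52 full weeks with remainder 0, so 52 more Fridays after the first → 53.

53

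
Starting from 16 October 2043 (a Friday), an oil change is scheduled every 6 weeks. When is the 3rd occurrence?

The 3rd occurrence is 2 intervals after the first: 2 × 42 = 84 days after 16 October 2043.
October has 31 days — 15 days to the end of October leaves 69.
November has 30 days (39 left).
December has 31 days (8 left).
8 days into January → 8 January 2044.

8 January 2044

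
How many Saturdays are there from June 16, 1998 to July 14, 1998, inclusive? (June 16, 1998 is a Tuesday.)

June 16, 1998 is a Tuesday; the first Saturday on or after it is June 20, 1998 (4 days later).
From June 20, 1998 to July 14, 1998: 10 + 14 = 24 days (rest of June, July).
24 ÷ 7 = 3 full weeks with remainder 3, so 3 more Saturdays after the first → 4.

4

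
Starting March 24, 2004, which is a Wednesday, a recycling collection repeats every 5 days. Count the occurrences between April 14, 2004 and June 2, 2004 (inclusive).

10

Occurrences land 5·i days after March 24, 2004 for i = 0, 1, 2, …
April 14, 2004 is 21 days after the start; 21 ÷ 5 = 4 remainder 1; since the remainder is 1, round up to i = 5. First occurrence in the window: #6 on April 18, 2004 (5×5 = 25 days in).
June 2, 2004 is 70 days after the start; 70 ÷ 5 = 14 remainder 0. Last occurrence in the window: #15 on June 2, 2004.
Occurrences #6 through #15: 10 in total.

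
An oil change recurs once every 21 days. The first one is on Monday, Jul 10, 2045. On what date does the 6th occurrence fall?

Oct 23, 2045

The 6th occurrence is 5 intervals after the first: 5 × 21 = 105 days after Jul 10, 2045.
Jul has 31 days — 21 days to the end of Jul leaves 84.
Aug has 31 days (53 left).
Sep has 30 days (23 left).
23 days into Oct → Oct 23, 2045.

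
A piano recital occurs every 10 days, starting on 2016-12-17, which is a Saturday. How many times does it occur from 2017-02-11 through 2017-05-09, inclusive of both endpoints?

Occurrences land 10·i days after 2016-12-17 for i = 0, 1, 2, …
2017-02-11 is 56 days after the start; 56 ÷ 10 = 5 remainder 6; since the remainder is 6, round up to i = 6. First occurrence in the window: #7 on 2017-02-15 (6×10 = 60 days in).
2017-05-09 is 143 days after the start; 143 ÷ 10 = 14 remainder 3. Last occurrence in the window: #15 on 2017-05-06.
Occurrences #7 through #15: 9 in total.

9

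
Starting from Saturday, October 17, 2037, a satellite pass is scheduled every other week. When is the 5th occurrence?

December 12, 2037

The 5th occurrence is 4 intervals after the first: 4 × 14 = 56 days after October 17, 2037.
October has 31 days — 14 days to the end of October leaves 42.
November has 30 days (12 left).
12 days into December → December 12, 2037.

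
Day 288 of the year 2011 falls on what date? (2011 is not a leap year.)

2011-10-15

January has 31 days (288 − 31 = 257 remain).
February has 28 days (257 − 28 = 229 remain).
March has 31 days (229 − 31 = 198 remain).
April has 30 days (198 − 30 = 168 remain).
May has 31 days (168 − 31 = 137 remain).
June has 30 days (137 − 30 = 107 remain).
July has 31 days (107 − 31 = 76 remain).
August has 31 days (76 − 31 = 45 remain).
September has 30 days (45 − 30 = 15 remain).
15 into October → October 15.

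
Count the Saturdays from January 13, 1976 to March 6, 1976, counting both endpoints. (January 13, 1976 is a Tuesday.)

8

January 13, 1976 is a Tuesday; the first Saturday on or after it is January 17, 1976 (4 days later).
From January 17, 1976 to March 6, 1976: 14 + 29 + 6 = 49 days (rest of January, February, March).
49 ÷ 7 = 7 full weeks with remainder 0, so 7 more Saturdays after the first → 8.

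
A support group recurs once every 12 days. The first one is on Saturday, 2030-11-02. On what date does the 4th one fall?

The 4th occurrence is 3 intervals after the first: 3 × 12 = 36 days after 2030-11-02.
November has 30 days — 28 days to the end of November leaves 8.
8 days into December → 2030-12-08.

2030-12-08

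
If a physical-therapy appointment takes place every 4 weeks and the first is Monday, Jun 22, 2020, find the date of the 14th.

Jun 21, 2021

The 14th occurrence is 13 intervals after the first: 13 × 28 = 364 days after Jun 22, 2020.
Jun has 30 days — 8 days to the end of Jun leaves 356.
Jul has 31 days (325 left).
Aug has 31 days (294 left).
Sep has 30 days (264 left).
Oct has 31 days (233 left).
Nov has 30 days (203 left).
Dec has 31 days (172 left).
Jan has 31 days (141 left).
Feb has 28 days (113 left).
Mar has 31 days (82 left).
Apr has 30 days (52 left).
May has 31 days (21 left).
21 days into Jun → Jun 21, 2021.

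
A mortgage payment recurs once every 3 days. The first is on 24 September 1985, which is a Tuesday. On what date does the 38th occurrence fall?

13 January 1986

The 38th occurrence is 37 intervals after the first: 37 × 3 = 111 days after 24 September 1985.
September has 30 days — 6 days to the end of September leaves 105.
October has 31 days (74 left).
November has 30 days (44 left).
December has 31 days (13 left).
13 days into January → 13 January 1986.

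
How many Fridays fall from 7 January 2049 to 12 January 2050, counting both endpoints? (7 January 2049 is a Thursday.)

53

7 January 2049 is a Thursday; the first Friday on or after it is 8 January 2049 (1 day later).
From 8 January 2049 to 12 January 2050: 357 + 12 = 369 days (rest of 2049, to 12 January 2050 in 2050).
369 ÷ 7 = 52 full weeks with remainder 5, so 52 more Fridays after the first → 53.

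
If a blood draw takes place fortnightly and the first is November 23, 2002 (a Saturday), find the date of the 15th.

June 7, 2003

The 15th occurrence is 14 intervals after the first: 14 × 14 = 196 days after November 23, 2002.
November has 30 days — 7 days to the end of November leaves 189.
December has 31 days (158 left).
January has 31 days (127 left).
February has 28 days (99 left).
March has 31 days (68 left).
April has 30 days (38 left).
May has 31 days (7 left).
7 days into June → June 7, 2003.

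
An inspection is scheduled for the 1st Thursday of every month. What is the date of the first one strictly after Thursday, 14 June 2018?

5 July 2018

June 2018 starts on a Friday, so its 1st Thursday is 7 June 2018 (6 days in).
That is not after 14 June 2018, so look at July 2018.
July 2018 starts on a Sunday, so its 1st Thursday is 5 July 2018 (4 days in).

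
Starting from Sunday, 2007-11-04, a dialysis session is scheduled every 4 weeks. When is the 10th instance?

The 10th occurrence is 9 intervals after the first: 9 × 28 = 252 days after 2007-11-04.
November has 30 days — 26 days to the end of November leaves 226.
December has 31 days (195 left).
January has 31 days (164 left).
February has 29 days (135 left).
March has 31 days (104 left).
April has 30 days (74 left).
May has 31 days (43 left).
June has 30 days (13 left).
13 days into July → 2008-07-13.

2008-07-13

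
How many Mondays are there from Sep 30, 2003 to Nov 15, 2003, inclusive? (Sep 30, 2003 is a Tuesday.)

Sep 30, 2003 is a Tuesday; the first Monday on or after it is Oct 6, 2003 (6 days later).
From Oct 6, 2003 to Nov 15, 2003: 25 + 15 = 40 days (rest of Oct, Nov).
40 ÷ 7 = 5 full weeks with remainder 5, so 5 more Mondays after the first → 6.

6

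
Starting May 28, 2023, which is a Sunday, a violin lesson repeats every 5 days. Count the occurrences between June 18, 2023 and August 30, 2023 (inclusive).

Occurrences land 5·i days after May 28, 2023 for i = 0, 1, 2, …
June 18, 2023 is 21 days after the start; 21 ÷ 5 = 4 remainder 1; since the remainder is 1, round up to i = 5. First occurrence in the window: #6 on June 22, 2023 (5×5 = 25 days in).
August 30, 2023 is 94 days after the start; 94 ÷ 5 = 18 remainder 4. Last occurrence in the window: #19 on August 26, 2023.
Occurrences #6 through #19: 14 in total.

14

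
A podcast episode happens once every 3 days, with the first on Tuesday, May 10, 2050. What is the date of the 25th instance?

Jul 21, 2050

The 25th occurrence is 24 intervals after the first: 24 × 3 = 72 days after May 10, 2050.
May has 31 days — 21 days to the end of May leaves 51.
Jun has 30 days (21 left).
21 days into Jul → Jul 21, 2050.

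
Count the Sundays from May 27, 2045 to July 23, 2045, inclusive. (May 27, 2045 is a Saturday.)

May 27, 2045 is a Saturday; the first Sunday on or after it is May 28, 2045 (1 day later).
From May 28, 2045 to July 23, 2045: 3 + 30 + 23 = 56 days (rest of May, June, July).
56 ÷ 7 = 8 full weeks with remainder 0, so 8 more Sundays after the first → 9.

9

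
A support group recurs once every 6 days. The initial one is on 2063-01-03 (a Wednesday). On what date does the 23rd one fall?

The 23rd occurrence is 22 intervals after the first: 22 × 6 = 132 days after 2063-01-03.
January has 31 days — 28 days to the end of January leaves 104.
February has 28 days (76 left).
March has 31 days (45 left).
April has 30 days (15 left).
15 days into May → 2063-05-15.

2063-05-15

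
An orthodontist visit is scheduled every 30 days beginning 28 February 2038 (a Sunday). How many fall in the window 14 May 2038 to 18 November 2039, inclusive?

Occurrences land 30·i days after 28 February 2038 for i = 0, 1, 2, …
14 May 2038 is 75 days after the start; 75 ÷ 30 = 2 remainder 15; since the remainder is 15, round up to i = 3. First occurrence in the window: #4 on 29 May 2038 (3×30 = 90 days in).
18 November 2039 is 628 days after the start; 628 ÷ 30 = 20 remainder 28. Last occurrence in the window: #21 on 21 October 2039.
Occurrences #4 through #21: 18 in total.

18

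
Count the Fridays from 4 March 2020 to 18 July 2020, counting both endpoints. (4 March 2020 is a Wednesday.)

20

4 March 2020 is a Wednesday; the first Friday on or after it is 6 March 2020 (2 days later).
From 6 March 2020 to 18 July 2020: 25 + 30 + 31 + 30 + 18 = 134 days (rest of March, April, May, June, July).
134 ÷ 7 = 19 full weeks with remainder 1, so 19 more Fridays after the first → 20.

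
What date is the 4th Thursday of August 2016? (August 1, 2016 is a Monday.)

25 August 2016

August 2016 begins on a Monday, so the first Thursday is August 4 (3 days later).
The 4th Thursday is 3 weeks later: 4 + 21 = 25.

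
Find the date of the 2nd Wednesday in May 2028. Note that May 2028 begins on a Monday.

May 10, 2028

May 2028 begins on a Monday, so the first Wednesday is May 3 (2 days later).
The 2nd Wednesday is 1 weeks later: 3 + 7 = 10.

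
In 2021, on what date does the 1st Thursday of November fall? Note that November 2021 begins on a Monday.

November 2021 begins on a Monday, so the first Thursday is November 4 (3 days later).

November 4, 2021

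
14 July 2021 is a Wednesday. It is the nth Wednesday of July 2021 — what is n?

2nd

Day 14 falls in week ⌈14/7⌉ of the month.
Days 1–7 hold the 1st Wednesday, 8–14 the 2nd, 15–21 the 3rd, 22–28 the 4th, 29–31 the 5th.
14 is in the range for the 2nd.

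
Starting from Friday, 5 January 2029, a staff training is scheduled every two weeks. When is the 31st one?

1 March 2030

The 31st occurrence is 30 intervals after the first: 30 × 14 = 420 days after 5 January 2029.
January has 31 days — 26 days to the end of January leaves 394.
February has 28 days (366 left).
March has 31 days (335 left).
April has 30 days (305 left).
May has 31 days (274 left).
June has 30 days (244 left).
July has 31 days (213 left).
August has 31 days (182 left).
September has 30 days (152 left).
October has 31 days (121 left).
November has 30 days (91 left).
December has 31 days (60 left).
January has 31 days (29 left).
February has 28 days (1 left).
1 day into March → 1 March 2030.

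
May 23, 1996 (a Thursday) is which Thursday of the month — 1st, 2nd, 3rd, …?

Day 23 falls in week ⌈23/7⌉ of the month.
Days 1–7 hold the 1st Thursday, 8–14 the 2nd, 15–21 the 3rd, 22–28 the 4th, 29–31 the 5th.
23 is in the range for the 4th.

4th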